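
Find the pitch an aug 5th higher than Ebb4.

The fifth takes the letter from E up to B.
An augmented fifth spans 8 semitones, so from Ebb4 the target pitch is Bb4.

Bb4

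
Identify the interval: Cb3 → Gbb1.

augmented 11th

Descending from Cb3 to Gbb1 is the same interval as ascending Gbb1 to Cb3.
G to C spans four letter names (G-A-B-C), plus an octave — that makes it an eleventh of some quality.
Gbb1 to Cb3 spans 18 semitones — one semitone wider than the perfect eleventh (17) — giving an augmented eleventh.
(Equivalently, a compound augmented fourth: an augmented fourth plus an octave.)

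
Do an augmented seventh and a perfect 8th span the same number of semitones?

An augmented seventh spans 12 semitones, and a perfect octave also spans 12 semitones — they're enharmonic.

Yes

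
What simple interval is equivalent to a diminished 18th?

Each octave removed subtracts seven from the number: 18 − 14 = 4.
Quality carries through unchanged, so the simple form is a diminished fourth.

diminished 4th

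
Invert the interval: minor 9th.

First reduce the compound minor ninth to its simple form, a minor second.
Interval numbers invert to sum to nine: 2 + 7 = 9, so a second inverts to a seventh.
Quality inverts too: minor becomes major. That makes the inversion a major seventh.

M7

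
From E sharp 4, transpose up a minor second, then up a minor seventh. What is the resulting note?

Up a minor second from E#4: F#4 (1 semitone up).
Up a minor seventh from F#4: E5 (10 semitones up).

E 5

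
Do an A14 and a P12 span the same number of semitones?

An augmented fourteenth is 24 semitones but a perfect twelfth is 19 semitones — different sizes.

No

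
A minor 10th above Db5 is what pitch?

Three letters up from D (plus an octave) reaches F.
Moving 15 semitones up from Db5 (the size of a minor tenth) reaches Fb6.

Fb6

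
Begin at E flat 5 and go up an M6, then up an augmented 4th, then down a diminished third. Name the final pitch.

D double-sharp 6

Eb5 up a major sixth → C6 (9 semitones).
Up an augmented fourth from C6: F#6 (6 semitones up).
F#6 down a diminished third → D##6 (2 semitones).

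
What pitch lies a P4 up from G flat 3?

Counting four letter names up from G lands on C.
Moving 5 semitones up from Gb3 (the size of a perfect fourth) reaches Cb4.

C flat 4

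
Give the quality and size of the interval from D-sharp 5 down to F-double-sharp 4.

Descending from D#5 to F##4 is the same interval as ascending F##4 to D#5.
F to D spans six letter names (F-G-A-B-C-D) — that makes it a sixth of some quality.
At 8 semitones, F##4→D#5 falls one short of a major sixth: minor.

minor 6th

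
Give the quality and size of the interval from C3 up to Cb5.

C to C is the same letter name, plus 2 octaves: a fifteenth.
C3 to Cb5 spans 23 semitones — one semitone narrower than the perfect fifteenth (24) — giving a diminished fifteenth.
(Equivalently, a compound diminished octave: a diminished octave plus an octave.)

diminished fifteenth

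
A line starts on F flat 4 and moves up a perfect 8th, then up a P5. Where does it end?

A perfect octave up from Fb4 is Fb5.
Fb5 up a perfect fifth → Cb6 (7 semitones).

C flat 6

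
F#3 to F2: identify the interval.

Descending from F#3 to F2 is the same interval as ascending F2 to F#3.
F to F is the same letter name, plus an octave: an octave.
F2 to F#3 spans 13 semitones — one semitone wider than the perfect octave (12) — giving an augmented octave.

augmented 8th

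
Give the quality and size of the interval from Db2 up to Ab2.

D to A spans five letter names (D-E-F-G-A), so the interval is some kind of fifth.
Db2 to Ab2 is 7 semitones, matching the perfect fifth exactly, so the quality is perfect.

perfect 5th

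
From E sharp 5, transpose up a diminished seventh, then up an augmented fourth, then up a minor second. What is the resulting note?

Up a diminished seventh from E#5: D6 (9 semitones up).
Up an augmented fourth from D6: G#6 (6 semitones up).
Up a minor second from G#6: A6 (1 semitone up).

A 6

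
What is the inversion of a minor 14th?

M2

First reduce the compound minor fourteenth to its simple form, a minor seventh.
Interval numbers invert to sum to nine: 7 + 2 = 9, so a seventh inverts to a second.
The quality also flips — minor becomes major — giving a major second.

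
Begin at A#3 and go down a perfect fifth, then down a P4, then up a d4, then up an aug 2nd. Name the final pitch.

E#3

A perfect fifth down from A#3 is D#3.
Down a perfect fourth from D#3: A#2 (5 semitones down).
A diminished fourth up from A#2 is D3.
An augmented second up from D3 is E#3.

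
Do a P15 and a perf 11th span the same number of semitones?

No

A perfect fifteenth is 24 semitones but a perfect eleventh is 17 semitones — different sizes.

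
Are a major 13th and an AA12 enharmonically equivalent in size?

Yes

A major thirteenth spans 21 semitones, and a doubly augmented twelfth also spans 21 semitones — they're enharmonic.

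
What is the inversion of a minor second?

Interval numbers invert to sum to nine: 2 + 7 = 9, so a second inverts to a seventh.
The quality also flips — minor becomes major — giving a major seventh.

major seventh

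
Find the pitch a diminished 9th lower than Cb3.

B1

The ninth's letter: C down two letter names plus an octave → B.
A diminished ninth spans 12 semitones, so from Cb3 the target pitch is B1.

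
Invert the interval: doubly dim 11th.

doubly augmented fifth

First reduce the compound doubly diminished eleventh to its simple form, a doubly diminished fourth.
The rule of nine gives the new number: 9 − 4 = 5, so a fourth becomes a fifth.
And doubly diminished becomes doubly augmented under inversion, so we get a doubly augmented fifth.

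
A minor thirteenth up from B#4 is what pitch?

G#6

Counting six letter names plus an octave up from B lands on G.
A minor thirteenth is 20 semitones; 20 semitones up from B#4 gives G#6.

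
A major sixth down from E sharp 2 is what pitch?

G sharp 1

Counting six letter names down from E lands on G.
Moving 9 semitones down from E#2 (the size of a major sixth) reaches G#1.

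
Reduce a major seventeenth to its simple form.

Each octave removed subtracts seven from the number: 17 − 14 = 3.
So a major seventeenth is 2 octaves plus a major third. The quality is unchanged.

M3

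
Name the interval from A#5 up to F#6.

minor sixth

A to F spans six letter names (A-B-C-D-E-F): a sixth.
A major sixth would be 9 semitones, but A#5 to F#6 is 8 — one semitone narrower, making it a minor sixth.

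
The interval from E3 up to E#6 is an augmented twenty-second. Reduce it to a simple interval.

augmented 8th

Subtracting seven from the interval number removes an octave: 22 − 14 = 8.
That makes an augmented twenty-second a compound augmented octave — 2 octaves plus an augmented octave.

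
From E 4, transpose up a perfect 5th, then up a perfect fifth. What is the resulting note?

F sharp 5

A perfect fifth up from E4 is B4.
B4 up a perfect fifth → F#5 (7 semitones).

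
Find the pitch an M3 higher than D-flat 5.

Three letter names up from D: F.
A major third is 4 semitones; 4 semitones up from Db5 gives F5.

F 5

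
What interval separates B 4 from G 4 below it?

M3

Descending from B4 to G4 is the same interval as ascending G4 to B4.
G to B spans three letter names (G-A-B), so the interval is some kind of third.
G4 to B4 is 4 semitones, matching the major third exactly, so the quality is major.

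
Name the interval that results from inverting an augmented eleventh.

diminished 5th

First reduce the compound augmented eleventh to its simple form, an augmented fourth.
Inverted interval numbers add to nine, so a fourth pairs with a fifth (4 + 5 = 9).
And augmented becomes diminished under inversion, so we get a diminished fifth.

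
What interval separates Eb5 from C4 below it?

m10

Descending from Eb5 to C4 is the same interval as ascending C4 to Eb5.
C to E spans three letter names (C-D-E), plus an octave: a tenth.
C4 to Eb5 is 15 semitones, a half step short of the major tenth (16), so this is minor.
(Equivalently, a compound minor third: a minor third plus an octave.)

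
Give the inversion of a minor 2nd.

The rule of nine gives the new number: 9 − 2 = 7, so a second becomes a seventh.
The quality also flips — minor becomes major — giving a major seventh.

M7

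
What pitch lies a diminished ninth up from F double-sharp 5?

The ninth's letter: F up two letter names plus an octave → G.
A diminished ninth is 12 semitones; 12 semitones up from F##5 gives G6.

G 6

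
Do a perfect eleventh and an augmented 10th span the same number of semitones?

Yes

A perfect eleventh = 17 semitones = an augmented tenth; enharmonically equal.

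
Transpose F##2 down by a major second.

E#2

Two letter names down from F: E.
A major second is 2 semitones; 2 semitones down from F##2 gives E#2.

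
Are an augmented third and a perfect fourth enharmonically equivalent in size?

Yes

An augmented third = 5 semitones = a perfect fourth; enharmonically equal.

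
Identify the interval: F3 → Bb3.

F to B spans four letter names (F-G-A-B) — that makes it a fourth of some quality.
Counting semitones, F3→Bb3 is 5, which is the perfect fourth.

P4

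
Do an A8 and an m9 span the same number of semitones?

An augmented octave spans 13 semitones, and a minor ninth also spans 13 semitones — they're enharmonic.

Yes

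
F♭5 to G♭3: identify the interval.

m14

Descending from Fb5 to Gb3 is the same interval as ascending Gb3 to Fb5.
G to F spans seven letter names (G-A-B-C-D-E-F), plus an octave — that makes it a fourteenth of some quality.
At 22 semitones, Gb3→Fb5 falls one short of a major fourteenth: minor.
(Equivalently, a compound minor seventh: a minor seventh plus an octave.)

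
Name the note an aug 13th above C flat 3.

A 4

The thirteenth's letter: C up six letter names plus an octave → A.
An augmented thirteenth spans 22 semitones, so from Cb3 the target pitch is A4.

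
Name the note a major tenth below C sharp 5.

A 3

Counting three letter names plus an octave down from C lands on A.
A major tenth is 16 semitones; 16 semitones down from C#5 gives A3.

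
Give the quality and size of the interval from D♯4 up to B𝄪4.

augmented 6th

D to B spans six letter names (D-E-F-G-A-B): a sixth.
D#4 to B##4 spans 10 semitones — one semitone wider than the major sixth (9) — giving an augmented sixth.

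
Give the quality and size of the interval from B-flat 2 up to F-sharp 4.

B to F spans five letter names (B-C-D-E-F), plus an octave: a twelfth.
A perfect twelfth would be 19 semitones; Bb2 to F#4 is 20, one semitone wider, so the interval is augmented.
(Equivalently, a compound augmented fifth: an augmented fifth plus an octave.)

A12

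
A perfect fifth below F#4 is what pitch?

The fifth takes the letter from F down to B.
A perfect fifth is 7 semitones; 7 semitones down from F#4 gives B3.

B3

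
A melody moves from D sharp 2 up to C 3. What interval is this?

D to C spans seven letter names (D-E-F-G-A-B-C), so the interval is some kind of seventh.
D#2 to C3 spans 9 semitones — two semitones narrower than the major seventh (11) — giving a diminished seventh.

diminished seventh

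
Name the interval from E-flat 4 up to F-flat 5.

minor 9th

E to F spans two letter names (E-F), plus an octave — that makes it a ninth of some quality.
Eb4 to Fb5 is 13 semitones, a half step short of the major ninth (14), so this is minor.
(Equivalently, a compound minor second: a minor second plus an octave.)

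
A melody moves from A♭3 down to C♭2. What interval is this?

major 13th

Descending from Ab3 to Cb2 is the same interval as ascending Cb2 to Ab3.
C to A spans six letter names (C-D-E-F-G-A), plus an octave: a thirteenth.
Cb2 to Ab3 is 21 semitones, matching the major thirteenth exactly, so the quality is major.
(Equivalently, a compound major sixth: a major sixth plus an octave.)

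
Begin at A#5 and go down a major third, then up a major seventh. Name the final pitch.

A major third down from A#5 is F#5.
Up a major seventh from F#5: E#6 (11 semitones up).

E#6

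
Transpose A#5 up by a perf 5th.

E#6

The fifth takes the letter from A up to E.
Moving 7 semitones up from A#5 (the size of a perfect fifth) reaches E#6.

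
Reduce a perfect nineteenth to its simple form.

Subtracting seven from the interval number removes an octave: 19 − 14 = 5.
Quality carries through unchanged, so the simple form is a perfect fifth.

perfect fifth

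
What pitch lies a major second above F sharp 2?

G sharp 2

The second takes the letter from F up to G.
A major second spans 2 semitones, so from F#2 the target pitch is G#2.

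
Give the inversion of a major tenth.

First reduce the compound major tenth to its simple form, a major third.
Interval numbers invert to sum to nine: 3 + 6 = 9, so a third inverts to a sixth.
And major becomes minor under inversion, so we get a minor sixth.

m6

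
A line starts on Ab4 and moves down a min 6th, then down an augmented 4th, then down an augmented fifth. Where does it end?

Cbb3

A minor sixth down from Ab4 is C4.
Down an augmented fourth from C4: Gb3 (6 semitones down).
An augmented fifth down from Gb3 is Cbb3.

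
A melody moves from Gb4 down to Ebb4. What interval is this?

Descending from Gb4 to Ebb4 is the same interval as ascending Ebb4 to Gb4.
E to G spans three letter names (E-F-G) — that makes it a third of some quality.
The major third spans 4 semitones, and Ebb4 to Gb4 is exactly 4 semitones — so this is a major third.

major third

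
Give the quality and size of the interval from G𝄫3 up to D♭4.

G to D spans five letter names (G-A-B-C-D): a fifth.
The perfect fifth is 7 semitones; here we have 8, one semitone wider: augmented.

augmented fifth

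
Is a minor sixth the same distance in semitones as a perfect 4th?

No

A minor sixth is 8 semitones but a perfect fourth is 5 semitones — different sizes.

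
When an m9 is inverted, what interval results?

First reduce the compound minor ninth to its simple form, a minor second.
Inverted interval numbers add to nine, so a second pairs with a seventh (2 + 7 = 9).
And minor becomes major under inversion, so we get a major seventh.

major 7th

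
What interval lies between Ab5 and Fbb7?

A to F spans six letter names (A-B-C-D-E-F), plus an octave, so the interval is some kind of thirteenth.
Ab5 to Fbb7 spans 19 semitones — two semitones narrower than the major thirteenth (21) — giving a diminished thirteenth.
(Equivalently, a compound diminished sixth: a diminished sixth plus an octave.)

diminished 13th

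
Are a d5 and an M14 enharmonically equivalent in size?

6 semitones (diminished fifth) vs 23 semitones (major fourteenth): not equal.

No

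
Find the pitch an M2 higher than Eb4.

F4

Two letter names up from E: F.
A major second spans 2 semitones, so from Eb4 the target pitch is F4.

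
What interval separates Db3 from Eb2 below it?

minor 7th

Descending from Db3 to Eb2 is the same interval as ascending Eb2 to Db3.
E to D spans seven letter names (E-F-G-A-B-C-D): a seventh.
A major seventh would be 11 semitones, but Eb2 to Db3 is 10 — one semitone narrower, making it a minor seventh.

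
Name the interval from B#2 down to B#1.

Descending from B#2 to B#1 is the same interval as ascending B#1 to B#2.
B to B is the same letter name, plus an octave, so the interval is some kind of octave.
The perfect octave spans 12 semitones, and B#1 to B#2 is exactly 12 semitones — so this is a perfect octave.

P8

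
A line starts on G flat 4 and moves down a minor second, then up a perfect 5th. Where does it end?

C 5

A minor second down from Gb4 is F4.
A perfect fifth up from F4 is C5.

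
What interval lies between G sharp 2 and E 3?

minor sixth

G to E spans six letter names (G-A-B-C-D-E): a sixth.
At 8 semitones, G#2→E3 falls one short of a major sixth: minor.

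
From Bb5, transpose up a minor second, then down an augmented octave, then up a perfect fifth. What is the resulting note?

Up a minor second from Bb5: Cb6 (1 semitone up).
Down an augmented octave from Cb6: Cbb5 (13 semitones down).
Cbb5 up a perfect fifth → Gbb5 (7 semitones).

Gbb5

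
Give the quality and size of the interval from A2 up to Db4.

diminished 11th

A to D spans four letter names (A-B-C-D), plus an octave, so the interval is some kind of eleventh.
A2 to Db4 spans 16 semitones — one semitone narrower than the perfect eleventh (17) — giving a diminished eleventh.
(Equivalently, a compound diminished fourth: a diminished fourth plus an octave.)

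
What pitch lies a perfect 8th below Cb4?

An octave keeps the letter name C, an octave down from C.
A perfect octave is 12 semitones; 12 semitones down from Cb4 gives Cb3.

Cb3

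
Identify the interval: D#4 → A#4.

D to A spans five letter names (D-E-F-G-A), so the interval is some kind of fifth.
The perfect fifth spans 7 semitones, and D#4 to A#4 is exactly 7 semitones — so this is a perfect fifth.

perfect fifth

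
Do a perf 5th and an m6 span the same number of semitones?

A perfect fifth is 7 semitones but a minor sixth is 8 semitones — different sizes.

No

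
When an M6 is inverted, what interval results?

minor third

The rule of nine gives the new number: 9 − 6 = 3, so a sixth becomes a third.
The quality also flips — major becomes minor — giving a minor third.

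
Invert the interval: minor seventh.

The rule of nine gives the new number: 9 − 7 = 2, so a seventh becomes a second.
Quality inverts too: minor becomes major. That makes the inversion a major second.

M2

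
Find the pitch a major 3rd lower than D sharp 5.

B 4

Three letter names down from D: B.
A major third is 4 semitones; 4 semitones down from D#5 gives B4.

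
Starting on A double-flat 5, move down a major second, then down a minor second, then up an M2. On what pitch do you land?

Down a major second from Abb5: Gbb5 (2 semitones down).
A minor second down from Gbb5 is Fb5.
Up a major second from Fb5: Gb5 (2 semitones up).

G flat 5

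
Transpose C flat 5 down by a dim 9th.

B 3

Two letters down from C (plus an octave) reaches B.
A diminished ninth is 12 semitones; 12 semitones down from Cb5 gives B3.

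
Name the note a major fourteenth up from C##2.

Counting seven letter names plus an octave up from C lands on B.
A major fourteenth is 23 semitones; 23 semitones up from C##2 gives B##3.

B##3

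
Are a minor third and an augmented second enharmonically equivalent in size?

A minor third spans 3 semitones, and an augmented second also spans 3 semitones — they're enharmonic.

Yes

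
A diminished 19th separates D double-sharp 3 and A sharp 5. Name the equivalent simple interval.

d5

Subtracting seven from the interval number removes an octave: 19 − 14 = 5.
So a diminished nineteenth is 2 octaves plus a diminished fifth. The quality is unchanged.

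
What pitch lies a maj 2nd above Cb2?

The second takes the letter from C up to D.
A major second is 2 semitones; 2 semitones up from Cb2 gives Db2.

Db2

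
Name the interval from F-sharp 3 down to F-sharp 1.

P15

Descending from F#3 to F#1 is the same interval as ascending F#1 to F#3.
F to F is the same letter name, plus 2 octaves: a fifteenth.
F#1 to F#3 is 24 semitones, matching the perfect fifteenth exactly, so the quality is perfect.
(Equivalently, a compound perfect octave: a perfect octave plus an octave.)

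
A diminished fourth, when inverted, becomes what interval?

The rule of nine gives the new number: 9 − 4 = 5, so a fourth becomes a fifth.
Quality inverts too: diminished becomes augmented. That makes the inversion an augmented fifth.

A5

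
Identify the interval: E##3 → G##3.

m3

E to G spans three letter names (E-F-G), so the interval is some kind of third.
At 3 semitones, E##3→G##3 falls one short of a major third: minor.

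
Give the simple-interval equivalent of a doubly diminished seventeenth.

Each octave removed subtracts seven from the number: 17 − 14 = 3.
So a doubly diminished seventeenth is 2 octaves plus a doubly diminished third. The quality is unchanged.

doubly diminished 3rd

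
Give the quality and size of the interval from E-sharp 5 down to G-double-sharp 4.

Descending from E#5 to G##4 is the same interval as ascending G##4 to E#5.
G to E spans six letter names (G-A-B-C-D-E) — that makes it a sixth of some quality.
A major sixth would be 9 semitones, but G##4 to E#5 is 8 — one semitone narrower, making it a minor sixth.

m6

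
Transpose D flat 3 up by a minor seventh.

Counting seven letter names up from D lands on C.
A minor seventh is 10 semitones; 10 semitones up from Db3 gives Cb4.

C flat 4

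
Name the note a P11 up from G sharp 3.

The eleventh's letter: G up four letter names plus an octave → C.
Moving 17 semitones up from G#3 (the size of a perfect eleventh) reaches C#5.

C sharp 5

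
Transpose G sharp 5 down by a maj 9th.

F sharp 4

Two letters down from G (plus an octave) reaches F.
Moving 14 semitones down from G#5 (the size of a major ninth) reaches F#4.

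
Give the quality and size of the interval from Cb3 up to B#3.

doubly augmented seventh

C to B spans seven letter names (C-D-E-F-G-A-B): a seventh.
Cb3 to B#3 spans 13 semitones — two semitones wider than the major seventh (11) — giving a doubly augmented seventh.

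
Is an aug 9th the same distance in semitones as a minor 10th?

Yes

Both span 15 semitones: an augmented ninth and a minor tenth are the same chromatic distance.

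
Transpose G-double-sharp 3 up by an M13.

Counting six letter names plus an octave up from G lands on E.
Moving 21 semitones up from G##3 (the size of a major thirteenth) reaches E##5.

E-double-sharp 5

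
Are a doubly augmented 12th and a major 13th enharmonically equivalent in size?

A doubly augmented twelfth = 21 semitones = a major thirteenth; enharmonically equal.

Yes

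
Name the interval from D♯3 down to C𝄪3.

minor second

Descending from D#3 to C##3 is the same interval as ascending C##3 to D#3.
C to D spans two letter names (C-D): a second.
At 1 semitone, C##3→D#3 falls one short of a major second: minor.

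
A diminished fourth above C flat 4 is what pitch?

Four letter names up from C: F.
Moving 4 semitones up from Cb4 (the size of a diminished fourth) reaches Fbb4.

F double-flat 4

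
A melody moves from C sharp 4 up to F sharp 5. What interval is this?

C to F spans four letter names (C-D-E-F), plus an octave — that makes it an eleventh of some quality.
C#4 to F#5 is 17 semitones, matching the perfect eleventh exactly, so the quality is perfect.
(Equivalently, a compound perfect fourth: a perfect fourth plus an octave.)

P11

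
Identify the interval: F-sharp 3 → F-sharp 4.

F to F is the same letter name, plus an octave — that makes it an octave of some quality.
F#3 to F#4 is 12 semitones, matching the perfect octave exactly, so the quality is perfect.

perfect octave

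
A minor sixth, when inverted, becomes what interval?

major third

The rule of nine gives the new number: 9 − 6 = 3, so a sixth becomes a third.
Quality inverts too: minor becomes major. That makes the inversion a major third.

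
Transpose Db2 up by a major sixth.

Bb2

The sixth takes the letter from D up to B.
Moving 9 semitones up from Db2 (the size of a major sixth) reaches Bb2.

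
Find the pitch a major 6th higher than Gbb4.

Ebb5

Counting six letter names up from G lands on E.
Moving 9 semitones up from Gbb4 (the size of a major sixth) reaches Ebb5.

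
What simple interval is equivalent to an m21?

m7

Subtracting seven from the interval number removes an octave: 21 − 14 = 7.
That makes a minor twenty-first a compound minor seventh — 2 octaves plus a minor seventh.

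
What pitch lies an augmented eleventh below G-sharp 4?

Four letters down from G (plus an octave) reaches D.
An augmented eleventh is 18 semitones; 18 semitones down from G#4 gives D3.

D 3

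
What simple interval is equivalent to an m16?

minor 2nd

Take out 2 octaves (14 from the number): 16 − 14 = 2.
So a minor sixteenth is 2 octaves plus a minor second. The quality is unchanged.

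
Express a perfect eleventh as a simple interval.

Subtracting seven from the interval number removes an octave: 11 − 7 = 4.
That makes a perfect eleventh a compound perfect fourth — an octave plus a perfect fourth.

perfect 4th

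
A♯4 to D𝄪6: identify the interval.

A to D spans four letter names (A-B-C-D), plus an octave — that makes it an eleventh of some quality.
The perfect eleventh is 17 semitones; here we have 18, one semitone wider: augmented.
(Equivalently, a compound augmented fourth: an augmented fourth plus an octave.)

A11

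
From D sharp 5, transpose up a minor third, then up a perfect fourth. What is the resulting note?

B 5

A minor third up from D#5 is F#5.
Up a perfect fourth from F#5: B5 (5 semitones up).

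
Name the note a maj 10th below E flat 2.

C flat 1

Counting three letter names plus an octave down from E lands on C.
A major tenth is 16 semitones; 16 semitones down from Eb2 gives Cb1.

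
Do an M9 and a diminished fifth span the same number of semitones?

No

A major ninth spans 14 semitones; a diminished fifth spans 6 semitones. They differ by 8.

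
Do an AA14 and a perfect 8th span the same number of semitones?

A doubly augmented fourteenth is 25 semitones but a perfect octave is 12 semitones — different sizes.

No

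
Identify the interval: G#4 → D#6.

G to D spans five letter names (G-A-B-C-D), plus an octave: a twelfth.
Counting semitones, G#4→D#6 is 19, which is the perfect twelfth.
(Equivalently, a compound perfect fifth: a perfect fifth plus an octave.)

perfect twelfth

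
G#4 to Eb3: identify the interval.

Descending from G#4 to Eb3 is the same interval as ascending Eb3 to G#4.
E to G spans three letter names (E-F-G), plus an octave — that makes it a tenth of some quality.
Eb3 to G#4 spans 17 semitones — one semitone wider than the major tenth (16) — giving an augmented tenth.
(Equivalently, a compound augmented third: an augmented third plus an octave.)

augmented 10th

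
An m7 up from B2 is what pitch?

Seven letter names up from B: A.
A minor seventh is 10 semitones; 10 semitones up from B2 gives A3.

A3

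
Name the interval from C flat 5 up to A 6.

augmented thirteenth

C to A spans six letter names (C-D-E-F-G-A), plus an octave, so the interval is some kind of thirteenth.
A major thirteenth would be 21 semitones; Cb5 to A6 is 22, one semitone wider, so the interval is augmented.
(Equivalently, a compound augmented sixth: an augmented sixth plus an octave.)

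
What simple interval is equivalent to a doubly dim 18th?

Each octave removed subtracts seven from the number: 18 − 14 = 4.
So a doubly diminished eighteenth is 2 octaves plus a doubly diminished fourth. The quality is unchanged.

doubly diminished fourth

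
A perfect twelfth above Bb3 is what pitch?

F5

The twelfth's letter: B up five letter names plus an octave → F.
Moving 19 semitones up from Bb3 (the size of a perfect twelfth) reaches F5.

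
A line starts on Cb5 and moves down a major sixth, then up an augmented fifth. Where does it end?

Cb5 down a major sixth → Ebb4 (9 semitones).
Ebb4 up an augmented fifth → Bb4 (8 semitones).

Bb4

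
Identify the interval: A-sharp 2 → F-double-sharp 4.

major thirteenth

A to F spans six letter names (A-B-C-D-E-F), plus an octave: a thirteenth.
Counting semitones, A#2→F##4 is 21, which is the major thirteenth.
(Equivalently, a compound major sixth: a major sixth plus an octave.)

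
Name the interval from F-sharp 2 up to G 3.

F to G spans two letter names (F-G), plus an octave — that makes it a ninth of some quality.
F#2 to G3 is 13 semitones, a half step short of the major ninth (14), so this is minor.
(Equivalently, a compound minor second: a minor second plus an octave.)

minor 9th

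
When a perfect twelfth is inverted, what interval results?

First reduce the compound perfect twelfth to its simple form, a perfect fifth.
Interval numbers invert to sum to nine: 5 + 4 = 9, so a fifth inverts to a fourth.
And perfect stays perfect under inversion, so we get a perfect fourth.

perfect 4th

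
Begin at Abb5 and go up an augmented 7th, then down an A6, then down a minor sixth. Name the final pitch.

Abb5 up an augmented seventh → G6 (12 semitones).
An augmented sixth down from G6 is Bbb5.
Bbb5 down a minor sixth → Db5 (8 semitones).

Db5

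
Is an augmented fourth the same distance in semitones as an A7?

An augmented fourth spans 6 semitones; an augmented seventh spans 12 semitones. They differ by 6.

No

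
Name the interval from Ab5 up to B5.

augmented second

A to B spans two letter names (A-B): a second.
The major second is 2 semitones; here we have 3, one semitone wider: augmented.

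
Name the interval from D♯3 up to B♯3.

major 6th

D to B spans six letter names (D-E-F-G-A-B): a sixth.
D#3 to B#3 is 9 semitones, matching the major sixth exactly, so the quality is major.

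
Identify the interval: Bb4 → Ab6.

minor 14th

B to A spans seven letter names (B-C-D-E-F-G-A), plus an octave: a fourteenth.
At 22 semitones, Bb4→Ab6 falls one short of a major fourteenth: minor.
(Equivalently, a compound minor seventh: a minor seventh plus an octave.)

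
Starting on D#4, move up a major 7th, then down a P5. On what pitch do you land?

A major seventh up from D#4 is C##5.
A perfect fifth down from C##5 is F##4.

F##4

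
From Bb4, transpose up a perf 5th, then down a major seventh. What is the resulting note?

Gb4

A perfect fifth up from Bb4 is F5.
F5 down a major seventh → Gb4 (11 semitones).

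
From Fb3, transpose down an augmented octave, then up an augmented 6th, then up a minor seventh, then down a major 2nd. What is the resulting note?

Bbb3

An augmented octave down from Fb3 is Fbb2.
An augmented sixth up from Fbb2 is Db3.
Db3 up a minor seventh → Cb4 (10 semitones).
A major second down from Cb4 is Bbb3.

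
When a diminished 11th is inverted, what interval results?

First reduce the compound diminished eleventh to its simple form, a diminished fourth.
The rule of nine gives the new number: 9 − 4 = 5, so a fourth becomes a fifth.
Quality inverts too: diminished becomes augmented. That makes the inversion an augmented fifth.

augmented fifth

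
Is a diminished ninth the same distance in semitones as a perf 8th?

A diminished ninth = 12 semitones = a perfect octave; enharmonically equal.

Yes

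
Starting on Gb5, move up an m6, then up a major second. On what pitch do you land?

Fb6

Up a minor sixth from Gb5: Ebb6 (8 semitones up).
A major second up from Ebb6 is Fb6.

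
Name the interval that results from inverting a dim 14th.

First reduce the compound diminished fourteenth to its simple form, a diminished seventh.
Interval numbers invert to sum to nine: 7 + 2 = 9, so a seventh inverts to a second.
Quality inverts too: diminished becomes augmented. That makes the inversion an augmented second.

augmented 2nd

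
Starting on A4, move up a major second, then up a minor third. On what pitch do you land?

D5

A major second up from A4 is B4.
A minor third up from B4 is D5.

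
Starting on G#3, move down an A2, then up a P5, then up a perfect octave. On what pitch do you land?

G#3 down an augmented second → F3 (3 semitones).
F3 up a perfect fifth → C4 (7 semitones).
Up a perfect octave from C4: C5 (12 semitones up).

C5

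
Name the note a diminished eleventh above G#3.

C5

Counting four letter names plus an octave up from G lands on C.
A diminished eleventh is 16 semitones; 16 semitones up from G#3 gives C5.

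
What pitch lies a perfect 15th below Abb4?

For a fifteenth the letter name doesn't change: still A, two octaves down.
Moving 24 semitones down from Abb4 (the size of a perfect fifteenth) reaches Abb2.

Abb2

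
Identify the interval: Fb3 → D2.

diminished 10th

Descending from Fb3 to D2 is the same interval as ascending D2 to Fb3.
D to F spans three letter names (D-E-F), plus an octave — that makes it a tenth of some quality.
A major tenth would be 16 semitones; D2 to Fb3 is 14, two semitones narrower, so the interval is diminished.
(Equivalently, a compound diminished third: a diminished third plus an octave.)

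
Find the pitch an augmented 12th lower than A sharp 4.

D 3

Counting five letter names plus an octave down from A lands on D.
An augmented twelfth spans 20 semitones, so from A#4 the target pitch is D3.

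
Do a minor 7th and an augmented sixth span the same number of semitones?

Yes

A minor seventh spans 10 semitones, and an augmented sixth also spans 10 semitones — they're enharmonic.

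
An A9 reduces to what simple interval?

augmented 2nd

Each octave removed subtracts seven from the number: 9 − 7 = 2.
Quality carries through unchanged, so the simple form is an augmented second.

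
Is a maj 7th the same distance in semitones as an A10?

No

A major seventh is 11 semitones but an augmented tenth is 17 semitones — different sizes.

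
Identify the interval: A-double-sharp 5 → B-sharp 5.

A to B spans two letter names (A-B): a second.
A##5 to B#5 is 1 semitone, a half step short of the major second (2), so this is minor.

m2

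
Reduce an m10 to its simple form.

Take out an octave (7 from the number): 10 − 7 = 3.
That makes a minor tenth a compound minor third — an octave plus a minor third.

minor 3rd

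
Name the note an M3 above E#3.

The third takes the letter from E up to G.
A major third is 4 semitones; 4 semitones up from E#3 gives G##3.

G##3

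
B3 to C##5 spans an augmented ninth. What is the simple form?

Each octave removed subtracts seven from the number: 9 − 7 = 2.
Quality carries through unchanged, so the simple form is an augmented second.

augmented second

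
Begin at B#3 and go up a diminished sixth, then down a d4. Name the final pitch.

A diminished sixth up from B#3 is G4.
G4 down a diminished fourth → D#4 (4 semitones).

D#4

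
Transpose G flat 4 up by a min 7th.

Seven letter names up from G: F.
A minor seventh is 10 semitones; 10 semitones up from Gb4 gives Fb5.

F flat 5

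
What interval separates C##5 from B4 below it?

Descending from C##5 to B4 is the same interval as ascending B4 to C##5.
B to C spans two letter names (B-C) — that makes it a second of some quality.
A major second would be 2 semitones; B4 to C##5 is 3, one semitone wider, so the interval is augmented.

augmented second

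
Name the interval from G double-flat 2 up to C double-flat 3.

G to C spans four letter names (G-A-B-C), so the interval is some kind of fourth.
Counting semitones, Gbb2→Cbb3 is 5, which is the perfect fourth.

perfect fourth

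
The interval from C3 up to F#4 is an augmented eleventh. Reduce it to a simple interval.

augmented 4th

Each octave removed subtracts seven from the number: 11 − 7 = 4.
That makes an augmented eleventh a compound augmented fourth — an octave plus an augmented fourth.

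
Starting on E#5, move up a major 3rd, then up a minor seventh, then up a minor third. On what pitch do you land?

A#6

E#5 up a major third → G##5 (4 semitones).
A minor seventh up from G##5 is F##6.
F##6 up a minor third → A#6 (3 semitones).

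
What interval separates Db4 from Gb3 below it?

Descending from Db4 to Gb3 is the same interval as ascending Gb3 to Db4.
G to D spans five letter names (G-A-B-C-D) — that makes it a fifth of some quality.
Gb3 to Db4 is 7 semitones, matching the perfect fifth exactly, so the quality is perfect.

P5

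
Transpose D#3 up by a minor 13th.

The thirteenth's letter: D up six letter names plus an octave → B.
Moving 20 semitones up from D#3 (the size of a minor thirteenth) reaches B4.

B4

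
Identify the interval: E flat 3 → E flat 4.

P8

E to E is the same letter name, plus an octave — that makes it an octave of some quality.
Eb3 to Eb4 is 12 semitones, matching the perfect octave exactly, so the quality is perfect.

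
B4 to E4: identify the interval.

Descending from B4 to E4 is the same interval as ascending E4 to B4.
E to B spans five letter names (E-F-G-A-B), so the interval is some kind of fifth.
The perfect fifth spans 7 semitones, and E4 to B4 is exactly 7 semitones — so this is a perfect fifth.

perfect fifth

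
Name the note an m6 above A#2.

The sixth takes the letter from A up to F.
A minor sixth spans 8 semitones, so from A#2 the target pitch is F#3.

F#3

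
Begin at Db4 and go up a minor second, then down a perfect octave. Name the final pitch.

Up a minor second from Db4: Ebb4 (1 semitone up).
Ebb4 down a perfect octave → Ebb3 (12 semitones).

Ebb3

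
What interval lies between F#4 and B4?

F to B spans four letter names (F-G-A-B), so the interval is some kind of fourth.
F#4 to B4 is 5 semitones, matching the perfect fourth exactly, so the quality is perfect.

perfect fourth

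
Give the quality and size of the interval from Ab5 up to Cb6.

A to C spans three letter names (A-B-C) — that makes it a third of some quality.
Ab5 to Cb6 is 3 semitones, a half step short of the major third (4), so this is minor.

minor third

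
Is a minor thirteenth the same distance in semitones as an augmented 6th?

20 semitones (minor thirteenth) vs 10 semitones (augmented sixth): not equal.

No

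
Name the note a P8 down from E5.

E4

The letter stays E (same as the start), shifted an octave down.
A perfect octave spans 12 semitones, so from E5 the target pitch is E4.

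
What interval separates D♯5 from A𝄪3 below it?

Descending from D#5 to A##3 is the same interval as ascending A##3 to D#5.
A to D spans four letter names (A-B-C-D), plus an octave — that makes it an eleventh of some quality.
The perfect eleventh is 17 semitones; here we have 16, one semitone narrower: diminished.
(Equivalently, a compound diminished fourth: a diminished fourth plus an octave.)

diminished eleventh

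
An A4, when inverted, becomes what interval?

diminished 5th

The rule of nine gives the new number: 9 − 4 = 5, so a fourth becomes a fifth.
Quality inverts too: augmented becomes diminished. That makes the inversion a diminished fifth.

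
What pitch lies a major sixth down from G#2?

B1

Six letter names down from G: B.
A major sixth is 9 semitones; 9 semitones down from G#2 gives B1.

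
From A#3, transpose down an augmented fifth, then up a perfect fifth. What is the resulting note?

A3

A#3 down an augmented fifth → D3 (8 semitones).
A perfect fifth up from D3 is A3.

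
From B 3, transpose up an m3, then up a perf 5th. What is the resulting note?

Up a minor third from B3: D4 (3 semitones up).
D4 up a perfect fifth → A4 (7 semitones).

A 4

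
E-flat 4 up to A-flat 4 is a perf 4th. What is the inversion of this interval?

P5

The rule of nine gives the new number: 9 − 4 = 5, so a fourth becomes a fifth.
And perfect stays perfect under inversion, so we get a perfect fifth.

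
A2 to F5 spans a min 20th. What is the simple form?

minor 6th

Each octave removed subtracts seven from the number: 20 − 14 = 6.
That makes a minor twentieth a compound minor sixth — 2 octaves plus a minor sixth.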